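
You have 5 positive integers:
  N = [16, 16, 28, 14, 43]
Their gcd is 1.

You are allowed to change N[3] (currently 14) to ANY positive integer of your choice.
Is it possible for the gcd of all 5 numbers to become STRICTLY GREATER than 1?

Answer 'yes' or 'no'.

Answer: no

Derivation:
Current gcd = 1
gcd of all OTHER numbers (without N[3]=14): gcd([16, 16, 28, 43]) = 1
The new gcd after any change is gcd(1, new_value).
This can be at most 1.
Since 1 = old gcd 1, the gcd can only stay the same or decrease.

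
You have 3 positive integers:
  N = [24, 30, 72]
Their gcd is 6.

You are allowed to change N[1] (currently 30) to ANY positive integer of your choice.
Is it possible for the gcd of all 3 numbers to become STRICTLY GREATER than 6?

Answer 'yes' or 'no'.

Current gcd = 6
gcd of all OTHER numbers (without N[1]=30): gcd([24, 72]) = 24
The new gcd after any change is gcd(24, new_value).
This can be at most 24.
Since 24 > old gcd 6, the gcd CAN increase (e.g., set N[1] = 24).

Answer: yes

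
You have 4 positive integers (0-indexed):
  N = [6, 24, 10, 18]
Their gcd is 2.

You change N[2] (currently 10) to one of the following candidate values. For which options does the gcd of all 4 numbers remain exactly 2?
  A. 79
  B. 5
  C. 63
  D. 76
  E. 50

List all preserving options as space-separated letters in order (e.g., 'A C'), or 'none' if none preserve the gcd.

Old gcd = 2; gcd of others (without N[2]) = 6
New gcd for candidate v: gcd(6, v). Preserves old gcd iff gcd(6, v) = 2.
  Option A: v=79, gcd(6,79)=1 -> changes
  Option B: v=5, gcd(6,5)=1 -> changes
  Option C: v=63, gcd(6,63)=3 -> changes
  Option D: v=76, gcd(6,76)=2 -> preserves
  Option E: v=50, gcd(6,50)=2 -> preserves

Answer: D E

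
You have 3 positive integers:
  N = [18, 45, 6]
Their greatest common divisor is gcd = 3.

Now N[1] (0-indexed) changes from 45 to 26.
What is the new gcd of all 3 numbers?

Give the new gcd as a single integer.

Answer: 2

Derivation:
Numbers: [18, 45, 6], gcd = 3
Change: index 1, 45 -> 26
gcd of the OTHER numbers (without index 1): gcd([18, 6]) = 6
New gcd = gcd(g_others, new_val) = gcd(6, 26) = 2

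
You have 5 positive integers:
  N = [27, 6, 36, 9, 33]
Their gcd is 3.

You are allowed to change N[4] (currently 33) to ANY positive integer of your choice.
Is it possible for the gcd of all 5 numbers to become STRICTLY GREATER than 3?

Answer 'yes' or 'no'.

Answer: no

Derivation:
Current gcd = 3
gcd of all OTHER numbers (without N[4]=33): gcd([27, 6, 36, 9]) = 3
The new gcd after any change is gcd(3, new_value).
This can be at most 3.
Since 3 = old gcd 3, the gcd can only stay the same or decrease.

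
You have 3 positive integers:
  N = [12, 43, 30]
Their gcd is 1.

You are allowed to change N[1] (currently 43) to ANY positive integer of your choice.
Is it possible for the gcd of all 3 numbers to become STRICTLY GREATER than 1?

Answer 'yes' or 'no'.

Answer: yes

Derivation:
Current gcd = 1
gcd of all OTHER numbers (without N[1]=43): gcd([12, 30]) = 6
The new gcd after any change is gcd(6, new_value).
This can be at most 6.
Since 6 > old gcd 1, the gcd CAN increase (e.g., set N[1] = 6).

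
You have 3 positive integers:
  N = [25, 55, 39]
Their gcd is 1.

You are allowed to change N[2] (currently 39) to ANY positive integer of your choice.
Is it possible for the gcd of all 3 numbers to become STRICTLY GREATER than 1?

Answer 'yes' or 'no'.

Current gcd = 1
gcd of all OTHER numbers (without N[2]=39): gcd([25, 55]) = 5
The new gcd after any change is gcd(5, new_value).
This can be at most 5.
Since 5 > old gcd 1, the gcd CAN increase (e.g., set N[2] = 5).

Answer: yes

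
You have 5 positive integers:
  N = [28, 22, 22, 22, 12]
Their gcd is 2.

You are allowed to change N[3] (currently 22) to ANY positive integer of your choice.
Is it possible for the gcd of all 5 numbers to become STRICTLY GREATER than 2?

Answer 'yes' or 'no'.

Answer: no

Derivation:
Current gcd = 2
gcd of all OTHER numbers (without N[3]=22): gcd([28, 22, 22, 12]) = 2
The new gcd after any change is gcd(2, new_value).
This can be at most 2.
Since 2 = old gcd 2, the gcd can only stay the same or decrease.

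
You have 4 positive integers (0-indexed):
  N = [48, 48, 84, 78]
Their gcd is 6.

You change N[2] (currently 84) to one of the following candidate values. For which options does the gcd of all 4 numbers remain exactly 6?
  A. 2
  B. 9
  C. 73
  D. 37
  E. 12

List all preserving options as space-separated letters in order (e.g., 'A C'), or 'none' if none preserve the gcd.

Answer: E

Derivation:
Old gcd = 6; gcd of others (without N[2]) = 6
New gcd for candidate v: gcd(6, v). Preserves old gcd iff gcd(6, v) = 6.
  Option A: v=2, gcd(6,2)=2 -> changes
  Option B: v=9, gcd(6,9)=3 -> changes
  Option C: v=73, gcd(6,73)=1 -> changes
  Option D: v=37, gcd(6,37)=1 -> changes
  Option E: v=12, gcd(6,12)=6 -> preserves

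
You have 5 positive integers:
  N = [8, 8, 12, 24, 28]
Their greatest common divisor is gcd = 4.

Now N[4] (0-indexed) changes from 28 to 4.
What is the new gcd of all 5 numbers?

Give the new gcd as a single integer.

Answer: 4

Derivation:
Numbers: [8, 8, 12, 24, 28], gcd = 4
Change: index 4, 28 -> 4
gcd of the OTHER numbers (without index 4): gcd([8, 8, 12, 24]) = 4
New gcd = gcd(g_others, new_val) = gcd(4, 4) = 4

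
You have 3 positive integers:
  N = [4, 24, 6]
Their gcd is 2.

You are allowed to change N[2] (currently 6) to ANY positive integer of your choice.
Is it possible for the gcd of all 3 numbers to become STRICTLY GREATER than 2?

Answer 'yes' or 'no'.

Answer: yes

Derivation:
Current gcd = 2
gcd of all OTHER numbers (without N[2]=6): gcd([4, 24]) = 4
The new gcd after any change is gcd(4, new_value).
This can be at most 4.
Since 4 > old gcd 2, the gcd CAN increase (e.g., set N[2] = 4).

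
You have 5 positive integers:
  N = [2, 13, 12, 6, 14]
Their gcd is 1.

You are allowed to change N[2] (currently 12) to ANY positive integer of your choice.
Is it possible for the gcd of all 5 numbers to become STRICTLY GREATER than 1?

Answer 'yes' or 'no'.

Answer: no

Derivation:
Current gcd = 1
gcd of all OTHER numbers (without N[2]=12): gcd([2, 13, 6, 14]) = 1
The new gcd after any change is gcd(1, new_value).
This can be at most 1.
Since 1 = old gcd 1, the gcd can only stay the same or decrease.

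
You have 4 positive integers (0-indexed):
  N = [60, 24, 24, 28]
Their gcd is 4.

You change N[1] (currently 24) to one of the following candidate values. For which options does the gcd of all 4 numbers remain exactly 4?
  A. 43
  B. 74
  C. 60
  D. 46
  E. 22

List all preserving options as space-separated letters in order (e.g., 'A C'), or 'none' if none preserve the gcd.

Old gcd = 4; gcd of others (without N[1]) = 4
New gcd for candidate v: gcd(4, v). Preserves old gcd iff gcd(4, v) = 4.
  Option A: v=43, gcd(4,43)=1 -> changes
  Option B: v=74, gcd(4,74)=2 -> changes
  Option C: v=60, gcd(4,60)=4 -> preserves
  Option D: v=46, gcd(4,46)=2 -> changes
  Option E: v=22, gcd(4,22)=2 -> changes

Answer: C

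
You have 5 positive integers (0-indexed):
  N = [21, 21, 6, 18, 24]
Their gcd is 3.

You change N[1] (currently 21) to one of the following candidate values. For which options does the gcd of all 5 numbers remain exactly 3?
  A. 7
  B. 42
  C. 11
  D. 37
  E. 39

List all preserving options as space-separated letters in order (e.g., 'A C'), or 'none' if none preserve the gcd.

Old gcd = 3; gcd of others (without N[1]) = 3
New gcd for candidate v: gcd(3, v). Preserves old gcd iff gcd(3, v) = 3.
  Option A: v=7, gcd(3,7)=1 -> changes
  Option B: v=42, gcd(3,42)=3 -> preserves
  Option C: v=11, gcd(3,11)=1 -> changes
  Option D: v=37, gcd(3,37)=1 -> changes
  Option E: v=39, gcd(3,39)=3 -> preserves

Answer: B E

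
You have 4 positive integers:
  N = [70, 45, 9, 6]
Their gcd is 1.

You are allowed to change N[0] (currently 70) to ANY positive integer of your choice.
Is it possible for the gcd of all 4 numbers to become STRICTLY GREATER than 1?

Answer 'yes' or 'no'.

Current gcd = 1
gcd of all OTHER numbers (without N[0]=70): gcd([45, 9, 6]) = 3
The new gcd after any change is gcd(3, new_value).
This can be at most 3.
Since 3 > old gcd 1, the gcd CAN increase (e.g., set N[0] = 3).

Answer: yes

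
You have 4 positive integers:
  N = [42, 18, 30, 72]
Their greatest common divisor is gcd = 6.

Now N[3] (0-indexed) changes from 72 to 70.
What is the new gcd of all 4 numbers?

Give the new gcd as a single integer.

Answer: 2

Derivation:
Numbers: [42, 18, 30, 72], gcd = 6
Change: index 3, 72 -> 70
gcd of the OTHER numbers (without index 3): gcd([42, 18, 30]) = 6
New gcd = gcd(g_others, new_val) = gcd(6, 70) = 2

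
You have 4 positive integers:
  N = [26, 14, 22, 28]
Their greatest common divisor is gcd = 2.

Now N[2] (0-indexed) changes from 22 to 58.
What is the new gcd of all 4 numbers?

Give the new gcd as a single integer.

Numbers: [26, 14, 22, 28], gcd = 2
Change: index 2, 22 -> 58
gcd of the OTHER numbers (without index 2): gcd([26, 14, 28]) = 2
New gcd = gcd(g_others, new_val) = gcd(2, 58) = 2

Answer: 2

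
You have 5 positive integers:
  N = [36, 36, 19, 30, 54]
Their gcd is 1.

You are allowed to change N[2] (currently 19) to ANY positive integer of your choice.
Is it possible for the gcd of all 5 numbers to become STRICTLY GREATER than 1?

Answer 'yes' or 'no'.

Answer: yes

Derivation:
Current gcd = 1
gcd of all OTHER numbers (without N[2]=19): gcd([36, 36, 30, 54]) = 6
The new gcd after any change is gcd(6, new_value).
This can be at most 6.
Since 6 > old gcd 1, the gcd CAN increase (e.g., set N[2] = 6).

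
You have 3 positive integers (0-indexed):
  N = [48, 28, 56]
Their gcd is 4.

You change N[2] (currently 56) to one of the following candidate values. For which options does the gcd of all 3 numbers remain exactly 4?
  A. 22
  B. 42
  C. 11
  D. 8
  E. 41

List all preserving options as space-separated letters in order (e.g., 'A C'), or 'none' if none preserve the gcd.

Old gcd = 4; gcd of others (without N[2]) = 4
New gcd for candidate v: gcd(4, v). Preserves old gcd iff gcd(4, v) = 4.
  Option A: v=22, gcd(4,22)=2 -> changes
  Option B: v=42, gcd(4,42)=2 -> changes
  Option C: v=11, gcd(4,11)=1 -> changes
  Option D: v=8, gcd(4,8)=4 -> preserves
  Option E: v=41, gcd(4,41)=1 -> changes

Answer: D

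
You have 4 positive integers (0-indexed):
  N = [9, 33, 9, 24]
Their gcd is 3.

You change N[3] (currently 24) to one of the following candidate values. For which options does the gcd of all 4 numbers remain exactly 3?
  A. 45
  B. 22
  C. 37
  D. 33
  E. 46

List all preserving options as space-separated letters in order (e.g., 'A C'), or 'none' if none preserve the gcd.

Old gcd = 3; gcd of others (without N[3]) = 3
New gcd for candidate v: gcd(3, v). Preserves old gcd iff gcd(3, v) = 3.
  Option A: v=45, gcd(3,45)=3 -> preserves
  Option B: v=22, gcd(3,22)=1 -> changes
  Option C: v=37, gcd(3,37)=1 -> changes
  Option D: v=33, gcd(3,33)=3 -> preserves
  Option E: v=46, gcd(3,46)=1 -> changes

Answer: A D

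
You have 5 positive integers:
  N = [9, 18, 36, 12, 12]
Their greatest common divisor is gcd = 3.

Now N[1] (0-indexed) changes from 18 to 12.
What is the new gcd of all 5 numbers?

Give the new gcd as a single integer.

Numbers: [9, 18, 36, 12, 12], gcd = 3
Change: index 1, 18 -> 12
gcd of the OTHER numbers (without index 1): gcd([9, 36, 12, 12]) = 3
New gcd = gcd(g_others, new_val) = gcd(3, 12) = 3

Answer: 3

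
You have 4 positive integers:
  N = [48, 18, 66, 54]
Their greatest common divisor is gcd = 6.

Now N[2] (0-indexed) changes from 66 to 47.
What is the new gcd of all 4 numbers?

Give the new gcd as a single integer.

Answer: 1

Derivation:
Numbers: [48, 18, 66, 54], gcd = 6
Change: index 2, 66 -> 47
gcd of the OTHER numbers (without index 2): gcd([48, 18, 54]) = 6
New gcd = gcd(g_others, new_val) = gcd(6, 47) = 1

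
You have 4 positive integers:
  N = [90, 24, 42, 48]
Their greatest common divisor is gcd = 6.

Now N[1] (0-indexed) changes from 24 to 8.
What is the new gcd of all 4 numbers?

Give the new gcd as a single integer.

Answer: 2

Derivation:
Numbers: [90, 24, 42, 48], gcd = 6
Change: index 1, 24 -> 8
gcd of the OTHER numbers (without index 1): gcd([90, 42, 48]) = 6
New gcd = gcd(g_others, new_val) = gcd(6, 8) = 2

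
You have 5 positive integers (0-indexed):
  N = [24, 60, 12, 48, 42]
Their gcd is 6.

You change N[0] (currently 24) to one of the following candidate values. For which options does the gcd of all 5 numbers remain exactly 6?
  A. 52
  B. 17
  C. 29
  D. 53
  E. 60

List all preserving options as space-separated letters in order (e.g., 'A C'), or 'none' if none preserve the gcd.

Answer: E

Derivation:
Old gcd = 6; gcd of others (without N[0]) = 6
New gcd for candidate v: gcd(6, v). Preserves old gcd iff gcd(6, v) = 6.
  Option A: v=52, gcd(6,52)=2 -> changes
  Option B: v=17, gcd(6,17)=1 -> changes
  Option C: v=29, gcd(6,29)=1 -> changes
  Option D: v=53, gcd(6,53)=1 -> changes
  Option E: v=60, gcd(6,60)=6 -> preserves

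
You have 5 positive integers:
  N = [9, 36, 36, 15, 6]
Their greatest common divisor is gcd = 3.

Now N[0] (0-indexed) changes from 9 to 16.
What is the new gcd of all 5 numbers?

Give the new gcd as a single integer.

Numbers: [9, 36, 36, 15, 6], gcd = 3
Change: index 0, 9 -> 16
gcd of the OTHER numbers (without index 0): gcd([36, 36, 15, 6]) = 3
New gcd = gcd(g_others, new_val) = gcd(3, 16) = 1

Answer: 1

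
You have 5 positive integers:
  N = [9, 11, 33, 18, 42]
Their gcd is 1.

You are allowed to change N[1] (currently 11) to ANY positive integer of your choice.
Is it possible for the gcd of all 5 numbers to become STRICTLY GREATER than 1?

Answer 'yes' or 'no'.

Current gcd = 1
gcd of all OTHER numbers (without N[1]=11): gcd([9, 33, 18, 42]) = 3
The new gcd after any change is gcd(3, new_value).
This can be at most 3.
Since 3 > old gcd 1, the gcd CAN increase (e.g., set N[1] = 3).

Answer: yes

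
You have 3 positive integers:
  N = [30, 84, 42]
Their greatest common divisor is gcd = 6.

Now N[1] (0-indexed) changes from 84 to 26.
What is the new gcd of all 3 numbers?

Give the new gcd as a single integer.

Numbers: [30, 84, 42], gcd = 6
Change: index 1, 84 -> 26
gcd of the OTHER numbers (without index 1): gcd([30, 42]) = 6
New gcd = gcd(g_others, new_val) = gcd(6, 26) = 2

Answer: 2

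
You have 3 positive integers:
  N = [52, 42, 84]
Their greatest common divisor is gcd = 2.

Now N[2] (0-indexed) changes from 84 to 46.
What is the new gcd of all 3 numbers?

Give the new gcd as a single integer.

Answer: 2

Derivation:
Numbers: [52, 42, 84], gcd = 2
Change: index 2, 84 -> 46
gcd of the OTHER numbers (without index 2): gcd([52, 42]) = 2
New gcd = gcd(g_others, new_val) = gcd(2, 46) = 2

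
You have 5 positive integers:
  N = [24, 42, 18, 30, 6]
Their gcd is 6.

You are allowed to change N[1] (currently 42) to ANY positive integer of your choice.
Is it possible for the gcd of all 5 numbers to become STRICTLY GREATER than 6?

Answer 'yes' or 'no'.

Answer: no

Derivation:
Current gcd = 6
gcd of all OTHER numbers (without N[1]=42): gcd([24, 18, 30, 6]) = 6
The new gcd after any change is gcd(6, new_value).
This can be at most 6.
Since 6 = old gcd 6, the gcd can only stay the same or decrease.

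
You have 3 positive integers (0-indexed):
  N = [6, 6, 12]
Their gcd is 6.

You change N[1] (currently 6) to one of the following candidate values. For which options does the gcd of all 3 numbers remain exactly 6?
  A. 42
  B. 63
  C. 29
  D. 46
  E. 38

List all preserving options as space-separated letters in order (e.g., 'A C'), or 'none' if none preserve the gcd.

Old gcd = 6; gcd of others (without N[1]) = 6
New gcd for candidate v: gcd(6, v). Preserves old gcd iff gcd(6, v) = 6.
  Option A: v=42, gcd(6,42)=6 -> preserves
  Option B: v=63, gcd(6,63)=3 -> changes
  Option C: v=29, gcd(6,29)=1 -> changes
  Option D: v=46, gcd(6,46)=2 -> changes
  Option E: v=38, gcd(6,38)=2 -> changes

Answer: A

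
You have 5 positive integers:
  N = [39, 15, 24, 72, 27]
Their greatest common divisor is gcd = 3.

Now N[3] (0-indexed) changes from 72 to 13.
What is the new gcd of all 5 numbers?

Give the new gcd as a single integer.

Numbers: [39, 15, 24, 72, 27], gcd = 3
Change: index 3, 72 -> 13
gcd of the OTHER numbers (without index 3): gcd([39, 15, 24, 27]) = 3
New gcd = gcd(g_others, new_val) = gcd(3, 13) = 1

Answer: 1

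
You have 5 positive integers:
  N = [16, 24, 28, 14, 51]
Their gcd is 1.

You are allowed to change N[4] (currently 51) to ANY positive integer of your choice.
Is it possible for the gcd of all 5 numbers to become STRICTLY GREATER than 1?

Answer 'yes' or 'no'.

Answer: yes

Derivation:
Current gcd = 1
gcd of all OTHER numbers (without N[4]=51): gcd([16, 24, 28, 14]) = 2
The new gcd after any change is gcd(2, new_value).
This can be at most 2.
Since 2 > old gcd 1, the gcd CAN increase (e.g., set N[4] = 2).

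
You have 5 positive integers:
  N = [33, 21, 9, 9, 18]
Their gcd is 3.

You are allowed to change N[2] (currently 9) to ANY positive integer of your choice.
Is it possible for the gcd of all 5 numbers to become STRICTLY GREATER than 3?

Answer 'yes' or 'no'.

Answer: no

Derivation:
Current gcd = 3
gcd of all OTHER numbers (without N[2]=9): gcd([33, 21, 9, 18]) = 3
The new gcd after any change is gcd(3, new_value).
This can be at most 3.
Since 3 = old gcd 3, the gcd can only stay the same or decrease.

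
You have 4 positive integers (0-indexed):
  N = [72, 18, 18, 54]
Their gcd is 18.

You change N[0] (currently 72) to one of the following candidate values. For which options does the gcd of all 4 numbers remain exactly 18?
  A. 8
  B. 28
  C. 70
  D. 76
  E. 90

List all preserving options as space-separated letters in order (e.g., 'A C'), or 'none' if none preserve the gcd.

Old gcd = 18; gcd of others (without N[0]) = 18
New gcd for candidate v: gcd(18, v). Preserves old gcd iff gcd(18, v) = 18.
  Option A: v=8, gcd(18,8)=2 -> changes
  Option B: v=28, gcd(18,28)=2 -> changes
  Option C: v=70, gcd(18,70)=2 -> changes
  Option D: v=76, gcd(18,76)=2 -> changes
  Option E: v=90, gcd(18,90)=18 -> preserves

Answer: E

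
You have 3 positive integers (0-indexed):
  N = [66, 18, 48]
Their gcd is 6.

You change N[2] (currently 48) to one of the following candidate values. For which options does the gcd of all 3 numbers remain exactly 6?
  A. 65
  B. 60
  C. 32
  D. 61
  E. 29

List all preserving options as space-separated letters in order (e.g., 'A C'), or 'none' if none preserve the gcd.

Old gcd = 6; gcd of others (without N[2]) = 6
New gcd for candidate v: gcd(6, v). Preserves old gcd iff gcd(6, v) = 6.
  Option A: v=65, gcd(6,65)=1 -> changes
  Option B: v=60, gcd(6,60)=6 -> preserves
  Option C: v=32, gcd(6,32)=2 -> changes
  Option D: v=61, gcd(6,61)=1 -> changes
  Option E: v=29, gcd(6,29)=1 -> changes

Answer: B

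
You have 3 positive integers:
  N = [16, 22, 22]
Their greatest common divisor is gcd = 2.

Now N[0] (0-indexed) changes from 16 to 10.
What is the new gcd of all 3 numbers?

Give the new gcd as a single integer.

Answer: 2

Derivation:
Numbers: [16, 22, 22], gcd = 2
Change: index 0, 16 -> 10
gcd of the OTHER numbers (without index 0): gcd([22, 22]) = 22
New gcd = gcd(g_others, new_val) = gcd(22, 10) = 2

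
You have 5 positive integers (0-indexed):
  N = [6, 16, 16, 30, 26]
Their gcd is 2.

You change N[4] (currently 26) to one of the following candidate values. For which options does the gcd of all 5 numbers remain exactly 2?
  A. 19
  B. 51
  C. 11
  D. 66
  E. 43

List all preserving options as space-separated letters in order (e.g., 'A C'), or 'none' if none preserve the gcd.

Answer: D

Derivation:
Old gcd = 2; gcd of others (without N[4]) = 2
New gcd for candidate v: gcd(2, v). Preserves old gcd iff gcd(2, v) = 2.
  Option A: v=19, gcd(2,19)=1 -> changes
  Option B: v=51, gcd(2,51)=1 -> changes
  Option C: v=11, gcd(2,11)=1 -> changes
  Option D: v=66, gcd(2,66)=2 -> preserves
  Option E: v=43, gcd(2,43)=1 -> changes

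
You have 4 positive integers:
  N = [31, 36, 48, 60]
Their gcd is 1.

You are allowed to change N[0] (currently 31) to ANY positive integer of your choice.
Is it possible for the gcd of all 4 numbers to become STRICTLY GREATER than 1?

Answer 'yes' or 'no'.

Answer: yes

Derivation:
Current gcd = 1
gcd of all OTHER numbers (without N[0]=31): gcd([36, 48, 60]) = 12
The new gcd after any change is gcd(12, new_value).
This can be at most 12.
Since 12 > old gcd 1, the gcd CAN increase (e.g., set N[0] = 12).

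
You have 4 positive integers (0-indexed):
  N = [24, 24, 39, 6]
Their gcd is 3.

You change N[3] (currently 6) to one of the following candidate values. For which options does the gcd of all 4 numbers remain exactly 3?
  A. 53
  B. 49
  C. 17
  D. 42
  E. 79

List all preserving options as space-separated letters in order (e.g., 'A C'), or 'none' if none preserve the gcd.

Old gcd = 3; gcd of others (without N[3]) = 3
New gcd for candidate v: gcd(3, v). Preserves old gcd iff gcd(3, v) = 3.
  Option A: v=53, gcd(3,53)=1 -> changes
  Option B: v=49, gcd(3,49)=1 -> changes
  Option C: v=17, gcd(3,17)=1 -> changes
  Option D: v=42, gcd(3,42)=3 -> preserves
  Option E: v=79, gcd(3,79)=1 -> changes

Answer: D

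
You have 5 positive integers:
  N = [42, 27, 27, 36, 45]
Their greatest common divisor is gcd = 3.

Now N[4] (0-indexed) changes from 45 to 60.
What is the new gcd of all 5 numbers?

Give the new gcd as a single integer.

Answer: 3

Derivation:
Numbers: [42, 27, 27, 36, 45], gcd = 3
Change: index 4, 45 -> 60
gcd of the OTHER numbers (without index 4): gcd([42, 27, 27, 36]) = 3
New gcd = gcd(g_others, new_val) = gcd(3, 60) = 3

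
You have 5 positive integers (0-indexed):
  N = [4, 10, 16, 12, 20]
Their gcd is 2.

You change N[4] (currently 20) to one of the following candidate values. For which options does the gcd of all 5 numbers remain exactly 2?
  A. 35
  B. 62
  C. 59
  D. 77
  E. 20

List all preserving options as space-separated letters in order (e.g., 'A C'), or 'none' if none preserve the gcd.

Answer: B E

Derivation:
Old gcd = 2; gcd of others (without N[4]) = 2
New gcd for candidate v: gcd(2, v). Preserves old gcd iff gcd(2, v) = 2.
  Option A: v=35, gcd(2,35)=1 -> changes
  Option B: v=62, gcd(2,62)=2 -> preserves
  Option C: v=59, gcd(2,59)=1 -> changes
  Option D: v=77, gcd(2,77)=1 -> changes
  Option E: v=20, gcd(2,20)=2 -> preserves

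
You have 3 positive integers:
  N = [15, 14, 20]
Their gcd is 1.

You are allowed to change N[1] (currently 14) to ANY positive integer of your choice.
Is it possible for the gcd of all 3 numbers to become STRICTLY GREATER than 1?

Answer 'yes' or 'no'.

Answer: yes

Derivation:
Current gcd = 1
gcd of all OTHER numbers (without N[1]=14): gcd([15, 20]) = 5
The new gcd after any change is gcd(5, new_value).
This can be at most 5.
Since 5 > old gcd 1, the gcd CAN increase (e.g., set N[1] = 5).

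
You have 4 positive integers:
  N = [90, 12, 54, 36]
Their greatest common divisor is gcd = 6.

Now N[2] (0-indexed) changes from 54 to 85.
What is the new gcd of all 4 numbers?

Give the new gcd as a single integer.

Numbers: [90, 12, 54, 36], gcd = 6
Change: index 2, 54 -> 85
gcd of the OTHER numbers (without index 2): gcd([90, 12, 36]) = 6
New gcd = gcd(g_others, new_val) = gcd(6, 85) = 1

Answer: 1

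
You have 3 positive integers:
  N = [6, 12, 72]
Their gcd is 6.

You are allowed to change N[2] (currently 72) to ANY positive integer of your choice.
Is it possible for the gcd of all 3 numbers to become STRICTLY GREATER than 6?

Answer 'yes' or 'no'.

Answer: no

Derivation:
Current gcd = 6
gcd of all OTHER numbers (without N[2]=72): gcd([6, 12]) = 6
The new gcd after any change is gcd(6, new_value).
This can be at most 6.
Since 6 = old gcd 6, the gcd can only stay the same or decrease.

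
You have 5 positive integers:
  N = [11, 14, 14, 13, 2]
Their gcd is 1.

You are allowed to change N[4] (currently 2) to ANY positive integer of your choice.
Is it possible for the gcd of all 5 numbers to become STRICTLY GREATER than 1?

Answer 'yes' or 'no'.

Answer: no

Derivation:
Current gcd = 1
gcd of all OTHER numbers (without N[4]=2): gcd([11, 14, 14, 13]) = 1
The new gcd after any change is gcd(1, new_value).
This can be at most 1.
Since 1 = old gcd 1, the gcd can only stay the same or decrease.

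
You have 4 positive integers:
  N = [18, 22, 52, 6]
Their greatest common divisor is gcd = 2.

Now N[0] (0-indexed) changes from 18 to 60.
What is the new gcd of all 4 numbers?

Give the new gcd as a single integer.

Answer: 2

Derivation:
Numbers: [18, 22, 52, 6], gcd = 2
Change: index 0, 18 -> 60
gcd of the OTHER numbers (without index 0): gcd([22, 52, 6]) = 2
New gcd = gcd(g_others, new_val) = gcd(2, 60) = 2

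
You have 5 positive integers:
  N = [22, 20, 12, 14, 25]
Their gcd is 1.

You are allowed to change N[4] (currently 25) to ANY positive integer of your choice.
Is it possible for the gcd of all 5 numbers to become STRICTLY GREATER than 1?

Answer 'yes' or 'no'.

Answer: yes

Derivation:
Current gcd = 1
gcd of all OTHER numbers (without N[4]=25): gcd([22, 20, 12, 14]) = 2
The new gcd after any change is gcd(2, new_value).
This can be at most 2.
Since 2 > old gcd 1, the gcd CAN increase (e.g., set N[4] = 2).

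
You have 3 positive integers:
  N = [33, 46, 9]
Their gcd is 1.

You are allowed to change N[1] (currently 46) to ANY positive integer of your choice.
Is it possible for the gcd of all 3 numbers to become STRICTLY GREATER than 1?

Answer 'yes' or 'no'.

Answer: yes

Derivation:
Current gcd = 1
gcd of all OTHER numbers (without N[1]=46): gcd([33, 9]) = 3
The new gcd after any change is gcd(3, new_value).
This can be at most 3.
Since 3 > old gcd 1, the gcd CAN increase (e.g., set N[1] = 3).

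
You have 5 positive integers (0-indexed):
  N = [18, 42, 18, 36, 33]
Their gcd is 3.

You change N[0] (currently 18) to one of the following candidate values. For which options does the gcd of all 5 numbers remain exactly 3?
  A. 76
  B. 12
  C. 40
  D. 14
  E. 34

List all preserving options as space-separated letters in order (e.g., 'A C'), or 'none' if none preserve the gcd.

Old gcd = 3; gcd of others (without N[0]) = 3
New gcd for candidate v: gcd(3, v). Preserves old gcd iff gcd(3, v) = 3.
  Option A: v=76, gcd(3,76)=1 -> changes
  Option B: v=12, gcd(3,12)=3 -> preserves
  Option C: v=40, gcd(3,40)=1 -> changes
  Option D: v=14, gcd(3,14)=1 -> changes
  Option E: v=34, gcd(3,34)=1 -> changes

Answer: B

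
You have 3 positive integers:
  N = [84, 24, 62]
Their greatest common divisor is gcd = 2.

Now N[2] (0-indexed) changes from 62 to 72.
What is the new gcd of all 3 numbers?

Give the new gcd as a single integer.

Answer: 12

Derivation:
Numbers: [84, 24, 62], gcd = 2
Change: index 2, 62 -> 72
gcd of the OTHER numbers (without index 2): gcd([84, 24]) = 12
New gcd = gcd(g_others, new_val) = gcd(12, 72) = 12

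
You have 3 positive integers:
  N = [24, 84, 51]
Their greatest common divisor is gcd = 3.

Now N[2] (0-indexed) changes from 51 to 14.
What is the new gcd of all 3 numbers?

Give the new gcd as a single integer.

Numbers: [24, 84, 51], gcd = 3
Change: index 2, 51 -> 14
gcd of the OTHER numbers (without index 2): gcd([24, 84]) = 12
New gcd = gcd(g_others, new_val) = gcd(12, 14) = 2

Answer: 2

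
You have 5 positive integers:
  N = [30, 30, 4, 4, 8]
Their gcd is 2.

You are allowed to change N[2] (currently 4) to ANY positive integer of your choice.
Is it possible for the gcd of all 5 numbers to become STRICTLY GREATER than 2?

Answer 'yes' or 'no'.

Current gcd = 2
gcd of all OTHER numbers (without N[2]=4): gcd([30, 30, 4, 8]) = 2
The new gcd after any change is gcd(2, new_value).
This can be at most 2.
Since 2 = old gcd 2, the gcd can only stay the same or decrease.

Answer: no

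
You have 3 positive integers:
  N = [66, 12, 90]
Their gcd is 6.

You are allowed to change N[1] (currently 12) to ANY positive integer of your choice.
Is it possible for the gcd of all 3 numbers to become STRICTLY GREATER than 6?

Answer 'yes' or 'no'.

Current gcd = 6
gcd of all OTHER numbers (without N[1]=12): gcd([66, 90]) = 6
The new gcd after any change is gcd(6, new_value).
This can be at most 6.
Since 6 = old gcd 6, the gcd can only stay the same or decrease.

Answer: no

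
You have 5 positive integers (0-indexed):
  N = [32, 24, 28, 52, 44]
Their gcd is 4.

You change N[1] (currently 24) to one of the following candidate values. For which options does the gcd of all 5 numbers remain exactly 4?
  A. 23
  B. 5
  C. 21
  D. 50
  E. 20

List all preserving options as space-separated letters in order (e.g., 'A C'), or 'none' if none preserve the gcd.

Old gcd = 4; gcd of others (without N[1]) = 4
New gcd for candidate v: gcd(4, v). Preserves old gcd iff gcd(4, v) = 4.
  Option A: v=23, gcd(4,23)=1 -> changes
  Option B: v=5, gcd(4,5)=1 -> changes
  Option C: v=21, gcd(4,21)=1 -> changes
  Option D: v=50, gcd(4,50)=2 -> changes
  Option E: v=20, gcd(4,20)=4 -> preserves

Answer: E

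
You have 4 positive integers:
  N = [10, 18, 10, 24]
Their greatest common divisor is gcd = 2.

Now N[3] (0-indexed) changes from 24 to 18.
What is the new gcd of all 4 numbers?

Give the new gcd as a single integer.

Answer: 2

Derivation:
Numbers: [10, 18, 10, 24], gcd = 2
Change: index 3, 24 -> 18
gcd of the OTHER numbers (without index 3): gcd([10, 18, 10]) = 2
New gcd = gcd(g_others, new_val) = gcd(2, 18) = 2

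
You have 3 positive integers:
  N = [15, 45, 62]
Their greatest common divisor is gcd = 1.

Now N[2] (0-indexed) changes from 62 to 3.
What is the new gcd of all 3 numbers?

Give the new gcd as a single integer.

Numbers: [15, 45, 62], gcd = 1
Change: index 2, 62 -> 3
gcd of the OTHER numbers (without index 2): gcd([15, 45]) = 15
New gcd = gcd(g_others, new_val) = gcd(15, 3) = 3

Answer: 3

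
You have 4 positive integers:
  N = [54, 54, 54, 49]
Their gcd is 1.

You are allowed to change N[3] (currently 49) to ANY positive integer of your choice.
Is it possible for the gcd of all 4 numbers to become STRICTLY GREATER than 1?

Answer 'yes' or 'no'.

Current gcd = 1
gcd of all OTHER numbers (without N[3]=49): gcd([54, 54, 54]) = 54
The new gcd after any change is gcd(54, new_value).
This can be at most 54.
Since 54 > old gcd 1, the gcd CAN increase (e.g., set N[3] = 54).

Answer: yes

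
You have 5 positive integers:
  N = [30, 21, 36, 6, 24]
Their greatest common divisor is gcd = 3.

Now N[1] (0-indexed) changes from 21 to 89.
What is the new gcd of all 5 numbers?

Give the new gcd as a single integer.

Answer: 1

Derivation:
Numbers: [30, 21, 36, 6, 24], gcd = 3
Change: index 1, 21 -> 89
gcd of the OTHER numbers (without index 1): gcd([30, 36, 6, 24]) = 6
New gcd = gcd(g_others, new_val) = gcd(6, 89) = 1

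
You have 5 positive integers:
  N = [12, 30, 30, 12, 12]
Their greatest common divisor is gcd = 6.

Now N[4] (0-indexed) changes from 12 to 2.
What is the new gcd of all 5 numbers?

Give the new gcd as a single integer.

Answer: 2

Derivation:
Numbers: [12, 30, 30, 12, 12], gcd = 6
Change: index 4, 12 -> 2
gcd of the OTHER numbers (without index 4): gcd([12, 30, 30, 12]) = 6
New gcd = gcd(g_others, new_val) = gcd(6, 2) = 2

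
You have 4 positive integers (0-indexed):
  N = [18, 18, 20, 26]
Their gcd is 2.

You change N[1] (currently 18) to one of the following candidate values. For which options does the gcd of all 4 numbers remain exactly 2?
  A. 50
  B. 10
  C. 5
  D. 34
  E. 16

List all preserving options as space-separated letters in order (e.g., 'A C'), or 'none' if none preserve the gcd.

Answer: A B D E

Derivation:
Old gcd = 2; gcd of others (without N[1]) = 2
New gcd for candidate v: gcd(2, v). Preserves old gcd iff gcd(2, v) = 2.
  Option A: v=50, gcd(2,50)=2 -> preserves
  Option B: v=10, gcd(2,10)=2 -> preserves
  Option C: v=5, gcd(2,5)=1 -> changes
  Option D: v=34, gcd(2,34)=2 -> preserves
  Option E: v=16, gcd(2,16)=2 -> preserves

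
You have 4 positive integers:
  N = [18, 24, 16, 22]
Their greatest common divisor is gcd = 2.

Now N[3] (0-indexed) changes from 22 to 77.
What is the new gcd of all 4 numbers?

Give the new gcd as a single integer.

Answer: 1

Derivation:
Numbers: [18, 24, 16, 22], gcd = 2
Change: index 3, 22 -> 77
gcd of the OTHER numbers (without index 3): gcd([18, 24, 16]) = 2
New gcd = gcd(g_others, new_val) = gcd(2, 77) = 1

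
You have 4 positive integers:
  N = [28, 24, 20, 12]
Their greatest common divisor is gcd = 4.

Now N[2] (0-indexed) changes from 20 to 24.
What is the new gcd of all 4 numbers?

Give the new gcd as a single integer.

Answer: 4

Derivation:
Numbers: [28, 24, 20, 12], gcd = 4
Change: index 2, 20 -> 24
gcd of the OTHER numbers (without index 2): gcd([28, 24, 12]) = 4
New gcd = gcd(g_others, new_val) = gcd(4, 24) = 4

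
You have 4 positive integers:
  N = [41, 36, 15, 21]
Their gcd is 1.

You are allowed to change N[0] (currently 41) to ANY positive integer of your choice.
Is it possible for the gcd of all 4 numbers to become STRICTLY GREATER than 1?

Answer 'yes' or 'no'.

Current gcd = 1
gcd of all OTHER numbers (without N[0]=41): gcd([36, 15, 21]) = 3
The new gcd after any change is gcd(3, new_value).
This can be at most 3.
Since 3 > old gcd 1, the gcd CAN increase (e.g., set N[0] = 3).

Answer: yes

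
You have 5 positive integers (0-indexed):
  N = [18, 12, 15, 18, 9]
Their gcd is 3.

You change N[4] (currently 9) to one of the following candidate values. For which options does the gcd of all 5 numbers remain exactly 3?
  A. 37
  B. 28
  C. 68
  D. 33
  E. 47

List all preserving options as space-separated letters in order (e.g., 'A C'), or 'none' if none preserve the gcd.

Answer: D

Derivation:
Old gcd = 3; gcd of others (without N[4]) = 3
New gcd for candidate v: gcd(3, v). Preserves old gcd iff gcd(3, v) = 3.
  Option A: v=37, gcd(3,37)=1 -> changes
  Option B: v=28, gcd(3,28)=1 -> changes
  Option C: v=68, gcd(3,68)=1 -> changes
  Option D: v=33, gcd(3,33)=3 -> preserves
  Option E: v=47, gcd(3,47)=1 -> changes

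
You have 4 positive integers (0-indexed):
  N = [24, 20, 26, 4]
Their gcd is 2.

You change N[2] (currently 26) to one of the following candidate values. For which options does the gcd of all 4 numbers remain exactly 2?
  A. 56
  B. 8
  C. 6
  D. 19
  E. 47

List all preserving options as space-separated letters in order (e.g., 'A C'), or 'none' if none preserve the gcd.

Answer: C

Derivation:
Old gcd = 2; gcd of others (without N[2]) = 4
New gcd for candidate v: gcd(4, v). Preserves old gcd iff gcd(4, v) = 2.
  Option A: v=56, gcd(4,56)=4 -> changes
  Option B: v=8, gcd(4,8)=4 -> changes
  Option C: v=6, gcd(4,6)=2 -> preserves
  Option D: v=19, gcd(4,19)=1 -> changes
  Option E: v=47, gcd(4,47)=1 -> changes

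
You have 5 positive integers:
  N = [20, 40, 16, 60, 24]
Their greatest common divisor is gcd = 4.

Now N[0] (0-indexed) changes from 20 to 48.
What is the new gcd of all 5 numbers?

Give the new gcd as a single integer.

Numbers: [20, 40, 16, 60, 24], gcd = 4
Change: index 0, 20 -> 48
gcd of the OTHER numbers (without index 0): gcd([40, 16, 60, 24]) = 4
New gcd = gcd(g_others, new_val) = gcd(4, 48) = 4

Answer: 4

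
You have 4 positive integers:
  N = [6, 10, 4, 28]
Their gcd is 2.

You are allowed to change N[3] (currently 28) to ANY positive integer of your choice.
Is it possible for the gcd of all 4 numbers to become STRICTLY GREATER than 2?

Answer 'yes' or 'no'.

Current gcd = 2
gcd of all OTHER numbers (without N[3]=28): gcd([6, 10, 4]) = 2
The new gcd after any change is gcd(2, new_value).
This can be at most 2.
Since 2 = old gcd 2, the gcd can only stay the same or decrease.

Answer: no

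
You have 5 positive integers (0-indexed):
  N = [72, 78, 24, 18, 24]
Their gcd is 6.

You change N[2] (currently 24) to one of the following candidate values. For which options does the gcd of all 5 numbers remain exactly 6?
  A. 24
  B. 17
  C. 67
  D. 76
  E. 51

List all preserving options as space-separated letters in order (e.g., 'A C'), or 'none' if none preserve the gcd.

Answer: A

Derivation:
Old gcd = 6; gcd of others (without N[2]) = 6
New gcd for candidate v: gcd(6, v). Preserves old gcd iff gcd(6, v) = 6.
  Option A: v=24, gcd(6,24)=6 -> preserves
  Option B: v=17, gcd(6,17)=1 -> changes
  Option C: v=67, gcd(6,67)=1 -> changes
  Option D: v=76, gcd(6,76)=2 -> changes
  Option E: v=51, gcd(6,51)=3 -> changes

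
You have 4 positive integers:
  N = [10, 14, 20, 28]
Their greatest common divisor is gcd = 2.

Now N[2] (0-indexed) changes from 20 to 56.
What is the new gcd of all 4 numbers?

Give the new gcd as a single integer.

Numbers: [10, 14, 20, 28], gcd = 2
Change: index 2, 20 -> 56
gcd of the OTHER numbers (without index 2): gcd([10, 14, 28]) = 2
New gcd = gcd(g_others, new_val) = gcd(2, 56) = 2

Answer: 2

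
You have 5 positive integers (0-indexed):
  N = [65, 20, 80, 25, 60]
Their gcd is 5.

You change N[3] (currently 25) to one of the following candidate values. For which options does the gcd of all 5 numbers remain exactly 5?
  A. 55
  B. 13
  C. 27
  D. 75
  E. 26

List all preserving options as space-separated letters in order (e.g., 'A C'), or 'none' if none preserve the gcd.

Answer: A D

Derivation:
Old gcd = 5; gcd of others (without N[3]) = 5
New gcd for candidate v: gcd(5, v). Preserves old gcd iff gcd(5, v) = 5.
  Option A: v=55, gcd(5,55)=5 -> preserves
  Option B: v=13, gcd(5,13)=1 -> changes
  Option C: v=27, gcd(5,27)=1 -> changes
  Option D: v=75, gcd(5,75)=5 -> preserves
  Option E: v=26, gcd(5,26)=1 -> changes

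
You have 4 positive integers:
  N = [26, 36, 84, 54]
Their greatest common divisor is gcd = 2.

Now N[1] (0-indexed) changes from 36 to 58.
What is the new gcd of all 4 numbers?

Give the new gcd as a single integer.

Numbers: [26, 36, 84, 54], gcd = 2
Change: index 1, 36 -> 58
gcd of the OTHER numbers (without index 1): gcd([26, 84, 54]) = 2
New gcd = gcd(g_others, new_val) = gcd(2, 58) = 2

Answer: 2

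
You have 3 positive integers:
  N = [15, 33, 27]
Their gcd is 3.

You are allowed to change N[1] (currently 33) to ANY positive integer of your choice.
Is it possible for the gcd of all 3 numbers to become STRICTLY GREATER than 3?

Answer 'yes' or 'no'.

Answer: no

Derivation:
Current gcd = 3
gcd of all OTHER numbers (without N[1]=33): gcd([15, 27]) = 3
The new gcd after any change is gcd(3, new_value).
This can be at most 3.
Since 3 = old gcd 3, the gcd can only stay the same or decrease.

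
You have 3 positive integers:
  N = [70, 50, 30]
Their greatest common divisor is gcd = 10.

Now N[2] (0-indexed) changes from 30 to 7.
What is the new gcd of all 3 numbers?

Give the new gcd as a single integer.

Numbers: [70, 50, 30], gcd = 10
Change: index 2, 30 -> 7
gcd of the OTHER numbers (without index 2): gcd([70, 50]) = 10
New gcd = gcd(g_others, new_val) = gcd(10, 7) = 1

Answer: 1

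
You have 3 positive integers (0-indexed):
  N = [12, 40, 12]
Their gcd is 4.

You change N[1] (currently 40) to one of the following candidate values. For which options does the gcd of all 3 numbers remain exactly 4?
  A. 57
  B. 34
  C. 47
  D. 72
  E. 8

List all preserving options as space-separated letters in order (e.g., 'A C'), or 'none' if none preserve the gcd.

Old gcd = 4; gcd of others (without N[1]) = 12
New gcd for candidate v: gcd(12, v). Preserves old gcd iff gcd(12, v) = 4.
  Option A: v=57, gcd(12,57)=3 -> changes
  Option B: v=34, gcd(12,34)=2 -> changes
  Option C: v=47, gcd(12,47)=1 -> changes
  Option D: v=72, gcd(12,72)=12 -> changes
  Option E: v=8, gcd(12,8)=4 -> preserves

Answer: E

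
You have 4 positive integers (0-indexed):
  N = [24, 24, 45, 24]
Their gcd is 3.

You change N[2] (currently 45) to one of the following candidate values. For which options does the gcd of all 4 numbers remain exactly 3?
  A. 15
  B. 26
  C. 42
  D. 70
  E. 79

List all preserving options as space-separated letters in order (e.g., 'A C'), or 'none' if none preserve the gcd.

Answer: A

Derivation:
Old gcd = 3; gcd of others (without N[2]) = 24
New gcd for candidate v: gcd(24, v). Preserves old gcd iff gcd(24, v) = 3.
  Option A: v=15, gcd(24,15)=3 -> preserves
  Option B: v=26, gcd(24,26)=2 -> changes
  Option C: v=42, gcd(24,42)=6 -> changes
  Option D: v=70, gcd(24,70)=2 -> changes
  Option E: v=79, gcd(24,79)=1 -> changes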